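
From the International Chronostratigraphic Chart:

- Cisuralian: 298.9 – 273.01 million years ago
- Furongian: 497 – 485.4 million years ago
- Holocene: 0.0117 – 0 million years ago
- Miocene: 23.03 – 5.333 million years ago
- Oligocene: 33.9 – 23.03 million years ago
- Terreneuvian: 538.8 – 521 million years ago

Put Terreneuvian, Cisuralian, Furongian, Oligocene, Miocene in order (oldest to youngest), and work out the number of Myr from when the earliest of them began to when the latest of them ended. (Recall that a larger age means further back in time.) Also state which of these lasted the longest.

From the excerpt: Terreneuvian 538.8–521; Cisuralian 298.9–273.01; Furongian 497–485.4; Oligocene 33.9–23.03; Miocene 23.03–5.333 (Ma).
Larger Ma is earlier, so the oldest is Terreneuvian and the youngest is Miocene; oldest to youngest: Terreneuvian, Furongian, Cisuralian, Oligocene, Miocene.
Oldest start 538.8 minus youngest end 5.333 gives 533.467 Myr overall.
Individual lengths (start − end): Oligocene 10.87; Miocene 17.697; Cisuralian 25.89; Terreneuvian 17.8; Furongian 11.6. The largest is Cisuralian at 25.89 Myr.

Terreneuvian, Furongian, Cisuralian, Oligocene, Miocene; total span 533.467 Myr; longest is Cisuralian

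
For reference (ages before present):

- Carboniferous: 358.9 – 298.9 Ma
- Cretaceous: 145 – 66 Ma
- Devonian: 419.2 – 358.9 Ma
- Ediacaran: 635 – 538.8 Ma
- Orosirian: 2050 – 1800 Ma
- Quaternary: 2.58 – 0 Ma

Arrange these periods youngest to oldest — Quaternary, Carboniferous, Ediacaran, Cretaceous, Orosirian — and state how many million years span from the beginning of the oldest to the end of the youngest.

From the excerpt: Quaternary 2.58–0; Carboniferous 358.9–298.9; Ediacaran 635–538.8; Cretaceous 145–66; Orosirian 2050–1800 (Ma).
Larger Ma is earlier, so the oldest is Orosirian and the youngest is Quaternary; youngest to oldest: Quaternary, Cretaceous, Carboniferous, Ediacaran, Orosirian.
Oldest start 2050 minus youngest end 0 gives 2050 Myr overall.

Quaternary → Cretaceous → Carboniferous → Ediacaran → Orosirian; total span 2050 Myr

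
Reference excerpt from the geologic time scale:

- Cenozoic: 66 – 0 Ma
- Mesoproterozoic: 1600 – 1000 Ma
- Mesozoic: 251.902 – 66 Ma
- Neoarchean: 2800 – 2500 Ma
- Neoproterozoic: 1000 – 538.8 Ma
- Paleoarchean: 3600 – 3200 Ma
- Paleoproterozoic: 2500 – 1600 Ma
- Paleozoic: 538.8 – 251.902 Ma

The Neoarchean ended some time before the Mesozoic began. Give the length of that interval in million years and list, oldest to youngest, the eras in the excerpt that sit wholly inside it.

End of Neoarchean = 2500 Ma; start of Mesozoic = 251.902 Ma.
Gap = 2500 − 251.902 = 2248.098 Myr.
Eras wholly inside 2500–251.902 Ma: Paleoproterozoic (2500–1600), Mesoproterozoic (1600–1000), Neoproterozoic (1000–538.8), Paleozoic (538.8–251.902).

2248.098 million years; Paleoproterozoic, Mesoproterozoic, Neoproterozoic, Paleozoic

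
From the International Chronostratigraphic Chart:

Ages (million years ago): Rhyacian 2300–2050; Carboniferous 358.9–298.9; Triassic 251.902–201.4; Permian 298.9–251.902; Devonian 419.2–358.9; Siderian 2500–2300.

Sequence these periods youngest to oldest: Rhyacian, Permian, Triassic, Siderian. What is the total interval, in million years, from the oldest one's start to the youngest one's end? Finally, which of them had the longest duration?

Triassic → Permian → Rhyacian → Siderian; total span 2298.6 Myr; longest is Rhyacian

From the excerpt: Rhyacian 2300–2050; Permian 298.9–251.902; Triassic 251.902–201.4; Siderian 2500–2300 (Ma).
Larger Ma is earlier, so the oldest is Siderian and the youngest is Triassic; youngest to oldest: Triassic, Permian, Rhyacian, Siderian.
Oldest start 2500 minus youngest end 201.4 gives 2298.6 Myr overall.
Individual lengths (start − end): Permian 46.998; Triassic 50.502; Rhyacian 250; Siderian 200. The largest is Rhyacian at 250 Myr.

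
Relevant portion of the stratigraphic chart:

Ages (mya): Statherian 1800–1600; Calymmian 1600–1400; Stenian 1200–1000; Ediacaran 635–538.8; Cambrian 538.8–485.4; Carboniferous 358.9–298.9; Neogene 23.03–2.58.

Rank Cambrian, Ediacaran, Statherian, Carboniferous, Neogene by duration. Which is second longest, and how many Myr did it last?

Durations: Cambrian 53.4; Ediacaran 96.2; Statherian 200; Carboniferous 60; Neogene 20.45 Myr.
Sorted longest-first: Statherian (200), Ediacaran (96.2), Carboniferous (60), Cambrian (53.4), Neogene (20.45).
The second longest is Ediacaran at 96.2 Myr.

Ediacaran, 96.2 million years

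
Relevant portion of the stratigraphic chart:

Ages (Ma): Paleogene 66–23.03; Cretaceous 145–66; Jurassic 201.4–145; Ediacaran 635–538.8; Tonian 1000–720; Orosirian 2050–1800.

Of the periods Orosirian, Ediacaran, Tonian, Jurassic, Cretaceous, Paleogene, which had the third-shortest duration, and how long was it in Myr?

Cretaceous, 79 million years

Durations: Orosirian 250; Ediacaran 96.2; Tonian 280; Jurassic 56.4; Cretaceous 79; Paleogene 42.97 Myr.
Sorted shortest-first: Paleogene (42.97), Jurassic (56.4), Cretaceous (79), Ediacaran (96.2), Orosirian (250), Tonian (280).
The third shortest is Cretaceous at 79 Myr.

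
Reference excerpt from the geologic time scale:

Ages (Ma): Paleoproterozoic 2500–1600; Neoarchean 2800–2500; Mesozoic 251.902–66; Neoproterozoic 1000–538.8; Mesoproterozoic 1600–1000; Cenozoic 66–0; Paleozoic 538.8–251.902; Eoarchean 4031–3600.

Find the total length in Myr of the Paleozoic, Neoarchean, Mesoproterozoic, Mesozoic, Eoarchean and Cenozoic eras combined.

1869.8 million years

Duration is start − end for each: (538.8 − 251.902) + (2800 − 2500) + (1600 − 1000) + (251.902 − 66) + (4031 − 3600) + (66 − 0).
That is 286.898 + 300 + 600 + 185.902 + 431 + 66, which totals 1869.8 million years.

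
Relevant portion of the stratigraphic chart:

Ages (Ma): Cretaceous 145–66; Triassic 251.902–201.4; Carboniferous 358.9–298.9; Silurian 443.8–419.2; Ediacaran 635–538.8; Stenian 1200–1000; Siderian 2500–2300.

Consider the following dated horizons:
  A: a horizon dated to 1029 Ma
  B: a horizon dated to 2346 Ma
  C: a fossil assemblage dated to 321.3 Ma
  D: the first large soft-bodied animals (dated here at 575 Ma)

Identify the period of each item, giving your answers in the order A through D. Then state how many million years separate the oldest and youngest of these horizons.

A — Stenian; B — Siderian; C — Carboniferous; D — Ediacaran; span 2024.7 million years

A: 1029 Ma lies in 1200–1000 Ma, so Stenian.
B: 2346 Ma lies in 2500–2300 Ma, so Siderian.
C: 321.3 Ma lies in 358.9–298.9 Ma, so Carboniferous.
D: 575 Ma lies in 635–538.8 Ma, so Ediacaran.
Oldest = 2346 Ma, youngest = 321.3 Ma → span 2024.7 Myr.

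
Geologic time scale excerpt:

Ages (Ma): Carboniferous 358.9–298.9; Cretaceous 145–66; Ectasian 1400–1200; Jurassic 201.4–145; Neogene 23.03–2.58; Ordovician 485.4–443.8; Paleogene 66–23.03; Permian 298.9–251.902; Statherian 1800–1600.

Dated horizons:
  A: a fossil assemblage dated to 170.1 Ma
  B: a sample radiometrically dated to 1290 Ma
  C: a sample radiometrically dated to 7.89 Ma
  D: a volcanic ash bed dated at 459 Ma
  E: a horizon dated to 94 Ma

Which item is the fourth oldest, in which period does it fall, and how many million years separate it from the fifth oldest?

E, in the Cretaceous; 86.11 million years to C

Sorted oldest-first by Ma: B (1290), D (459), A (170.1), E (94), C (7.89).
The fourth oldest is E at 94 Ma, which lies in 145–66 Ma: the Cretaceous.
The fifth oldest is C at 7.89 Ma; separation = |94 − 7.89| = 86.11 Myr.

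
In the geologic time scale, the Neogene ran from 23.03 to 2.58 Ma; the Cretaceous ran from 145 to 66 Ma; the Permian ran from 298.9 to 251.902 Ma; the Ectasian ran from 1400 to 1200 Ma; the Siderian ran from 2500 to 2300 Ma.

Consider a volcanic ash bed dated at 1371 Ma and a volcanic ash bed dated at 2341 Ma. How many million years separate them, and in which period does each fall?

Elapsed time: 2341 − 1371 = 970 Myr.
1371 Ma lies within 1400–1200 Ma: Ectasian.
2341 Ma lies within 2500–2300 Ma: Siderian.

970 million years apart; the first in the Ectasian, the second in the Siderian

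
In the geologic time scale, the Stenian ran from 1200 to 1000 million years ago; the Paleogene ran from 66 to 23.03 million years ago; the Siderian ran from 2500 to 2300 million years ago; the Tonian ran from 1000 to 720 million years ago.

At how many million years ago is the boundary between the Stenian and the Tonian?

The Stenian ends and the Tonian begins at 1000 million years ago.

1000 million years ago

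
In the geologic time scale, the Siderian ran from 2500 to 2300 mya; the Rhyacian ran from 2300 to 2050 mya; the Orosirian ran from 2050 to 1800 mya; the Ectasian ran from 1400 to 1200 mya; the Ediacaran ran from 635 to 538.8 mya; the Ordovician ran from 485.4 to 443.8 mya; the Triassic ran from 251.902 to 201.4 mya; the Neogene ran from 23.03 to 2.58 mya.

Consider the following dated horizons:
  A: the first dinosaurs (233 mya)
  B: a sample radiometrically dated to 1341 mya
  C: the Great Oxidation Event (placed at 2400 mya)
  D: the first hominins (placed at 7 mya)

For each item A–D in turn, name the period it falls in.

A: 233 Ma lies in 251.902–201.4 Ma, so Triassic.
B: 1341 Ma lies in 1400–1200 Ma, so Ectasian.
C: 2400 Ma lies in 2500–2300 Ma, so Siderian.
D: 7 Ma lies in 23.03–2.58 Ma, so Neogene.

A — Triassic; B — Ectasian; C — Siderian; D — Neogene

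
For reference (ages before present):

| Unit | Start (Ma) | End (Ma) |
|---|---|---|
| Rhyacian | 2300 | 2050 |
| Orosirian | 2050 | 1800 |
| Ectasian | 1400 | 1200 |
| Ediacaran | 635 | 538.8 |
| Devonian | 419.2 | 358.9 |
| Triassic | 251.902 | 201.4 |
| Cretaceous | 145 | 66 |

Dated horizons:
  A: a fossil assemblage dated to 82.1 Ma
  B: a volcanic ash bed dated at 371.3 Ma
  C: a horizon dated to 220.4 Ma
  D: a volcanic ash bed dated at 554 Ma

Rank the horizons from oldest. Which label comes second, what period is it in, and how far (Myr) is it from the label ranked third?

B, in the Devonian; 150.9 million years to C

Larger Ma means older, so oldest first: D 554 > B 371.3 > C 220.4 > A 82.1.
Counting 2 along gives B (371.3 Ma); the excerpt puts that inside the Devonian, 419.2–358.9 Ma.
Next in line is C (220.4 Ma), and 371.3 − 220.4 = 150.9 Myr.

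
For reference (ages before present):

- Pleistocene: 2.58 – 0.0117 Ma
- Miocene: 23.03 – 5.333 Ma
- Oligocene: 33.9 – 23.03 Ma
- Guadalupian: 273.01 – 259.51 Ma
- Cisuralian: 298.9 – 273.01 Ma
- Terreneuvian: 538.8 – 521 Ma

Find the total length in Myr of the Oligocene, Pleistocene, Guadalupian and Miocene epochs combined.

Duration is start − end for each: (33.9 − 23.03) + (2.58 − 0.0117) + (273.01 − 259.51) + (23.03 − 5.333).
That is 10.87 + 2.5683 + 13.5 + 17.697, which totals 44.6353 million years.

44.6353 million years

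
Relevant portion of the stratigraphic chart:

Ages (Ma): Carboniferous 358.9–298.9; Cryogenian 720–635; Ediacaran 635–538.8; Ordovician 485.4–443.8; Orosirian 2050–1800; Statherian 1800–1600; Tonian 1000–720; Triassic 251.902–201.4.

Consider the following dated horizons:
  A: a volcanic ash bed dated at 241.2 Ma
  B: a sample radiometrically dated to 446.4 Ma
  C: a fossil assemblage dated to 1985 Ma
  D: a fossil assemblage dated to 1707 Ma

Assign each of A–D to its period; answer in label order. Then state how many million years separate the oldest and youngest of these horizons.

A — Triassic; B — Ordovician; C — Orosirian; D — Statherian; span 1743.8 million years

Match each age against the start–end ranges in the excerpt: A = 241.2 Ma → Triassic (251.902–201.4); B = 446.4 Ma → Ordovician (485.4–443.8); C = 1985 Ma → Orosirian (2050–1800); D = 1707 Ma → Statherian (1800–1600).
The largest age is 1985 Ma and the smallest is 241.2 Ma; their difference is 1743.8 Myr.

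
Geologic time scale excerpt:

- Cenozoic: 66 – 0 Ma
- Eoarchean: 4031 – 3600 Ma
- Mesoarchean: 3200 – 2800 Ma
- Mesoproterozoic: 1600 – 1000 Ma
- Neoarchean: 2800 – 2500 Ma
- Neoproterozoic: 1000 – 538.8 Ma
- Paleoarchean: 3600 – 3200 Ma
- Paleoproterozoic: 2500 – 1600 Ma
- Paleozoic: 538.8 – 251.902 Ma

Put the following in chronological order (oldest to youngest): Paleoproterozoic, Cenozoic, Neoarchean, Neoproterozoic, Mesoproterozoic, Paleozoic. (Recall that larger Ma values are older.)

Neoarchean, then Paleoproterozoic, then Mesoproterozoic, then Neoproterozoic, then Paleozoic, then Cenozoic

Sorting by start age (descending Ma, since larger Ma = older): Neoarchean start 2800, Paleoproterozoic start 2500, Mesoproterozoic start 1600, Neoproterozoic start 1000, Paleozoic start 538.8, Cenozoic start 66.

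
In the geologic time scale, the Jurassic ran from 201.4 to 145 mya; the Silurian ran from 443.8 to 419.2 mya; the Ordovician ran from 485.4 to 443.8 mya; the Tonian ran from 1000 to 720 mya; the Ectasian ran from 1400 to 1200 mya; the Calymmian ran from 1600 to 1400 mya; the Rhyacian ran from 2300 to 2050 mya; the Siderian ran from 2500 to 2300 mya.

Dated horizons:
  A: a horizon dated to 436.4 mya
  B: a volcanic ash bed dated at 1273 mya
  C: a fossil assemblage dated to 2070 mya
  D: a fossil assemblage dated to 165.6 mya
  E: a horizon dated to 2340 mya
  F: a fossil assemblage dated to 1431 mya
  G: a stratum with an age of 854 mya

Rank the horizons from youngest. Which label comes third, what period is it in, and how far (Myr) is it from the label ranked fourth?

G, in the Tonian; 419 million years to B

Smaller Ma means younger, so youngest first: D 165.6 < A 436.4 < G 854 < B 1273 < F 1431 < C 2070 < E 2340.
Counting 3 along gives G (854 Ma); the excerpt puts that inside the Tonian, 1000–720 Ma.
Next in line is B (1273 Ma), and 1273 − 854 = 419 Myr.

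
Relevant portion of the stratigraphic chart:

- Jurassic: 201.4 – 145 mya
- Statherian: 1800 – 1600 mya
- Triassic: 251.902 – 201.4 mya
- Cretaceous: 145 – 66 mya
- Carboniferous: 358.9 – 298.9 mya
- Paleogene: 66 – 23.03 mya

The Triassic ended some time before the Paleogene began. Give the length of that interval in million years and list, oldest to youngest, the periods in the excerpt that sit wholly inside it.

End of Triassic = 201.4 Ma; start of Paleogene = 66 Ma.
Gap = 201.4 − 66 = 135.4 Myr.
Periods wholly inside 201.4–66 Ma: Jurassic (201.4–145), Cretaceous (145–66).

135.4 million years; Jurassic, Cretaceous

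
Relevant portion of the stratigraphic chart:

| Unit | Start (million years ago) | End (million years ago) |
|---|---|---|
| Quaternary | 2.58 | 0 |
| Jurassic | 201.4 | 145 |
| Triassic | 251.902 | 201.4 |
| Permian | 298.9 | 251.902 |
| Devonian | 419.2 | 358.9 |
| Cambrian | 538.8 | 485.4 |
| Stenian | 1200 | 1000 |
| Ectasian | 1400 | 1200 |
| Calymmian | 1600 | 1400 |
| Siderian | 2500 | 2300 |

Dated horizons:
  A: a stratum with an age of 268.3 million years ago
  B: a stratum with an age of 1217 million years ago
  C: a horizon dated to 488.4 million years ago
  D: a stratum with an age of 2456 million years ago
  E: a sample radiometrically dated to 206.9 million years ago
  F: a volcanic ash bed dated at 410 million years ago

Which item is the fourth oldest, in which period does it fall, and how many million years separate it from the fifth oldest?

F, in the Devonian; 141.7 million years to A

Sorted oldest-first by Ma: D (2456), B (1217), C (488.4), F (410), A (268.3), E (206.9).
The fourth oldest is F at 410 Ma, which lies in 419.2–358.9 Ma: the Devonian.
The fifth oldest is A at 268.3 Ma; separation = |410 − 268.3| = 141.7 Myr.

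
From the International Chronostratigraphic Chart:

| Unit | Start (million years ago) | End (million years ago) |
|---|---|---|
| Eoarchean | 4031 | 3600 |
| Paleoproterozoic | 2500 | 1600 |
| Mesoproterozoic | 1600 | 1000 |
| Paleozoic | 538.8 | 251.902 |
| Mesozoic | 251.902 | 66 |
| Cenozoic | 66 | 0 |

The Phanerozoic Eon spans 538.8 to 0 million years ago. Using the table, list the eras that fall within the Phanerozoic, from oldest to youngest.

Eras with both bounds inside 538.8–0 Ma: Paleozoic (538.8–251.902), Mesozoic (251.902–66), Cenozoic (66–0).

Paleozoic, Mesozoic, Cenozoic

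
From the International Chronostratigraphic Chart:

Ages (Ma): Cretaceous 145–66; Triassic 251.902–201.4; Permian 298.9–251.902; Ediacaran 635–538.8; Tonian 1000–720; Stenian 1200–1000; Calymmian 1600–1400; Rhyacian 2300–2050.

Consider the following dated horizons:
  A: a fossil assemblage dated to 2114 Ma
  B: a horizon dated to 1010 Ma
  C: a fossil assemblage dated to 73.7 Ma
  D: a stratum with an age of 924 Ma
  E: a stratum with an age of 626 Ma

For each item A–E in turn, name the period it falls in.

Match each age against the start–end ranges in the excerpt: A = 2114 Ma → Rhyacian (2300–2050); B = 1010 Ma → Stenian (1200–1000); C = 73.7 Ma → Cretaceous (145–66); D = 924 Ma → Tonian (1000–720); E = 626 Ma → Ediacaran (635–538.8).

A — Rhyacian; B — Stenian; C — Cretaceous; D — Tonian; E — Ediacaran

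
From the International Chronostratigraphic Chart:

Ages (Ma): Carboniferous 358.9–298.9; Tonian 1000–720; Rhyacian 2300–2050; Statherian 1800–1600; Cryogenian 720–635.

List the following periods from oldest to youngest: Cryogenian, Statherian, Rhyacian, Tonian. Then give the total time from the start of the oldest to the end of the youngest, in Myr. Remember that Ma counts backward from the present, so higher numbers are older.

Rhyacian, Statherian, Tonian, Cryogenian; total span 1665 Myr

From the excerpt: Cryogenian 720–635; Statherian 1800–1600; Rhyacian 2300–2050; Tonian 1000–720 (Ma).
Larger Ma is earlier, so the oldest is Rhyacian and the youngest is Cryogenian; oldest to youngest: Rhyacian, Statherian, Tonian, Cryogenian.
Oldest start 2300 minus youngest end 635 gives 1665 Myr overall.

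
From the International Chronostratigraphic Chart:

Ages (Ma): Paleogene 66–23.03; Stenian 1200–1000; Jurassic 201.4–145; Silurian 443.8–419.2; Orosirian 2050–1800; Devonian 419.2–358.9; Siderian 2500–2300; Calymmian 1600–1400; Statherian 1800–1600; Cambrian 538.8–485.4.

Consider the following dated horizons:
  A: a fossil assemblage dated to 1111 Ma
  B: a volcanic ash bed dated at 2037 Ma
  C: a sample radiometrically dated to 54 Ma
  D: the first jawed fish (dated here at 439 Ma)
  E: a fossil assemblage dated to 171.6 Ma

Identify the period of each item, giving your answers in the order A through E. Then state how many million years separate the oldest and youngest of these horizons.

A: 1111 Ma lies in 1200–1000 Ma, so Stenian.
B: 2037 Ma lies in 2050–1800 Ma, so Orosirian.
C: 54 Ma lies in 66–23.03 Ma, so Paleogene.
D: 439 Ma lies in 443.8–419.2 Ma, so Silurian.
E: 171.6 Ma lies in 201.4–145 Ma, so Jurassic.
Oldest = 2037 Ma, youngest = 54 Ma → span 1983 Myr.

A — Stenian; B — Orosirian; C — Paleogene; D — Silurian; E — Jurassic; span 1983 million years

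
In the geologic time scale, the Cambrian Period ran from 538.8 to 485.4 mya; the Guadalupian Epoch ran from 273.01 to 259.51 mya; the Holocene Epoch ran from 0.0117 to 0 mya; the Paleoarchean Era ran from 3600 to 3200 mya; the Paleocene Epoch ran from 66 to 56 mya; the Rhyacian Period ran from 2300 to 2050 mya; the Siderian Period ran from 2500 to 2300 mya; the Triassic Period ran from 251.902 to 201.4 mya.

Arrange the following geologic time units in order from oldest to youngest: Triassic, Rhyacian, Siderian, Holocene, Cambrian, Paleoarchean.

The oldest of these is Paleoarchean (starts 3600 Ma) and the youngest is Holocene (ends 0 Ma).
In between, by decreasing start age: Siderian (2500), Rhyacian (2300), Cambrian (538.8), Triassic (251.902).

Paleoarchean, Siderian, Rhyacian, Cambrian, Triassic, Holocene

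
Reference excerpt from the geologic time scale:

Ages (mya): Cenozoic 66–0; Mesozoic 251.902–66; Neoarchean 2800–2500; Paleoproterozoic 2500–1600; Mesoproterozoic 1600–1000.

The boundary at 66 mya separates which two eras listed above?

Mesozoic and Cenozoic

The Mesozoic ends at 66 mya and the Cenozoic begins at 66 mya, so they share that boundary.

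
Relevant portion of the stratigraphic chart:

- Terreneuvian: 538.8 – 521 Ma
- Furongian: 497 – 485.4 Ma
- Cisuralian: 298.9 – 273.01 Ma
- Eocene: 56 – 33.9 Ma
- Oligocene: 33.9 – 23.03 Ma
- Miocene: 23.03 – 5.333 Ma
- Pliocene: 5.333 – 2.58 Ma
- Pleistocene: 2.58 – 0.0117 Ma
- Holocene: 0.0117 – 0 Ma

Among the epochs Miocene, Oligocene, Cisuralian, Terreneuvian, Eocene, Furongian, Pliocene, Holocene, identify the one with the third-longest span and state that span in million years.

Durations: Miocene 17.697; Oligocene 10.87; Cisuralian 25.89; Terreneuvian 17.8; Eocene 22.1; Furongian 11.6; Pliocene 2.753; Holocene 0.0117 Myr.
Sorted longest-first: Cisuralian (25.89), Eocene (22.1), Terreneuvian (17.8), Miocene (17.697), Furongian (11.6), Oligocene (10.87), Pliocene (2.753), Holocene (0.0117).
The third longest is Terreneuvian at 17.8 Myr.

Terreneuvian, 17.8 million years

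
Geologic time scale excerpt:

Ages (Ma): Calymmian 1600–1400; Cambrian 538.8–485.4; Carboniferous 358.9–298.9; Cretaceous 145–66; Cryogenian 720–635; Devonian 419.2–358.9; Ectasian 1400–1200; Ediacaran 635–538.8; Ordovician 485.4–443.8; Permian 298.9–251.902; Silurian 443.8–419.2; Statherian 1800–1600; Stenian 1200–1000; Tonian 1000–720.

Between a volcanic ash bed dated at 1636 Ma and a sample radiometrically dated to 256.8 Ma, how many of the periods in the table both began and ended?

The older date is 1636 Ma and the younger is 256.8 Ma.
Periods with start < 1636 and end > 256.8 Ma: Calymmian (1600–1400), Ectasian (1400–1200), Stenian (1200–1000), Tonian (1000–720), Cryogenian (720–635), Ediacaran (635–538.8), Cambrian (538.8–485.4), Ordovician (485.4–443.8), Silurian (443.8–419.2), Devonian (419.2–358.9), Carboniferous (358.9–298.9).
That is 11 complete periods.

11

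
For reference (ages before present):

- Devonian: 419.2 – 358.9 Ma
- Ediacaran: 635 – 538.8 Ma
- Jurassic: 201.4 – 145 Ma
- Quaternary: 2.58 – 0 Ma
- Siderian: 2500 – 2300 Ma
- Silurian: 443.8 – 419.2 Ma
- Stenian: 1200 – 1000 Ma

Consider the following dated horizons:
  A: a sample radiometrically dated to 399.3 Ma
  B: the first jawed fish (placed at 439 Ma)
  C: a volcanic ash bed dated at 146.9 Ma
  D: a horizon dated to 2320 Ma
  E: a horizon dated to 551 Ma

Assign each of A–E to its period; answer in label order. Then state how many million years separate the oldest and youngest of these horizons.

A: 399.3 Ma lies in 419.2–358.9 Ma, so Devonian.
B: 439 Ma lies in 443.8–419.2 Ma, so Silurian.
C: 146.9 Ma lies in 201.4–145 Ma, so Jurassic.
D: 2320 Ma lies in 2500–2300 Ma, so Siderian.
E: 551 Ma lies in 635–538.8 Ma, so Ediacaran.
Oldest = 2320 Ma, youngest = 146.9 Ma → span 2173.1 Myr.

A — Devonian; B — Silurian; C — Jurassic; D — Siderian; E — Ediacaran; span 2173.1 million years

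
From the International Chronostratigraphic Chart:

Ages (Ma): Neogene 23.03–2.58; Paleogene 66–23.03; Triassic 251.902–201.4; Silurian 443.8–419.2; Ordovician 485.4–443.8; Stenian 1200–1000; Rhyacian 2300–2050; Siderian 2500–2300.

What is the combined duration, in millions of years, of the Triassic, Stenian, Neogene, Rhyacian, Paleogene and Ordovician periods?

605.522 million years

Duration is start − end for each: (251.902 − 201.4) + (1200 − 1000) + (23.03 − 2.58) + (2300 − 2050) + (66 − 23.03) + (485.4 − 443.8).
That is 50.502 + 200 + 20.45 + 250 + 42.97 + 41.6, which totals 605.522 million years.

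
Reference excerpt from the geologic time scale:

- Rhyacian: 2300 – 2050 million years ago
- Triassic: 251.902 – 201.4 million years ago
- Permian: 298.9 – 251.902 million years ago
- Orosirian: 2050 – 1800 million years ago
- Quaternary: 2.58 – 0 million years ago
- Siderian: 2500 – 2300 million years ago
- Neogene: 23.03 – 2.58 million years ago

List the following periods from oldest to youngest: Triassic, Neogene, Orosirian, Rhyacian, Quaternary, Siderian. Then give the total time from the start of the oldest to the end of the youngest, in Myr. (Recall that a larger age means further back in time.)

Start ages (Ma): Siderian 2500, Rhyacian 2300, Orosirian 2050, Triassic 251.902, Neogene 23.03, Quaternary 2.58.
Ordered oldest to youngest: Siderian, Rhyacian, Orosirian, Triassic, Neogene, Quaternary.
Span = 2500 − 0 = 2500 Myr.

Siderian → Rhyacian → Orosirian → Triassic → Neogene → Quaternary; total span 2500 Myr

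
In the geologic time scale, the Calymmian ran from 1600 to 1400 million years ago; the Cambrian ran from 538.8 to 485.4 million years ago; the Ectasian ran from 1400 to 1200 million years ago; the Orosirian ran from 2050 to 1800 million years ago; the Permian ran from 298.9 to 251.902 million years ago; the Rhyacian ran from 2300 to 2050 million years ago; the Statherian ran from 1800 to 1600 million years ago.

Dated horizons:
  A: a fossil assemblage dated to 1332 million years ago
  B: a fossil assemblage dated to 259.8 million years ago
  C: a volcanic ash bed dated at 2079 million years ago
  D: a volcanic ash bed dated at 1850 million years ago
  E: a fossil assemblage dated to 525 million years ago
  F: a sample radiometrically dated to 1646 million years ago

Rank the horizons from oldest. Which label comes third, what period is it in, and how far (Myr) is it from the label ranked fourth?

Larger Ma means older, so oldest first: C 2079 > D 1850 > F 1646 > A 1332 > E 525 > B 259.8.
Counting 3 along gives F (1646 Ma); the excerpt puts that inside the Statherian, 1800–1600 Ma.
Next in line is A (1332 Ma), and 1646 − 1332 = 314 Myr.

F, in the Statherian; 314 million years to A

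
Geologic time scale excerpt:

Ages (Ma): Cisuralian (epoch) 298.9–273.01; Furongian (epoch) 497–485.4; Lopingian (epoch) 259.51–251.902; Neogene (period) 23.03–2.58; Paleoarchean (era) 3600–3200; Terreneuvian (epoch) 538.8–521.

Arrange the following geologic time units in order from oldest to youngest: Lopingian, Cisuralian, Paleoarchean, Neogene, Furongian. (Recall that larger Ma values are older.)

Paleoarchean, then Furongian, then Cisuralian, then Lopingian, then Neogene

The oldest of these is Paleoarchean (starts 3600 Ma) and the youngest is Neogene (ends 2.58 Ma).
In between, by decreasing start age: Furongian (497), Cisuralian (298.9), Lopingian (259.51).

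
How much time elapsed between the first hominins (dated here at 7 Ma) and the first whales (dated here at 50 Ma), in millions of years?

43 million years

50 − 7 = 43 million years.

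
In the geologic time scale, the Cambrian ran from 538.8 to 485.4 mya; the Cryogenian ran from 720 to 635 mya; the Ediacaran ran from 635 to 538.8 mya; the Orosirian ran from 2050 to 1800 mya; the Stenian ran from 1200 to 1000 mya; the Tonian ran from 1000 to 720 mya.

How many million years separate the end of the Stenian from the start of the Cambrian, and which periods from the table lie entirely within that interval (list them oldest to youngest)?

End of Stenian = 1000 Ma; start of Cambrian = 538.8 Ma.
Gap = 1000 − 538.8 = 461.2 Myr.
Periods wholly inside 1000–538.8 Ma: Tonian (1000–720), Cryogenian (720–635), Ediacaran (635–538.8).

461.2 million years; Tonian, Cryogenian, Ediacaran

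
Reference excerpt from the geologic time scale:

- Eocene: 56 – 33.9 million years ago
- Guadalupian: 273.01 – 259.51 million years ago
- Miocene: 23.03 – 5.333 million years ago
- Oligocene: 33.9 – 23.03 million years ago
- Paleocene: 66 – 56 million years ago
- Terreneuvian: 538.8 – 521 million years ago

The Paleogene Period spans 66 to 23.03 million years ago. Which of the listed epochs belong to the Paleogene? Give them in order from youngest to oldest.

Epochs with both bounds inside 66–23.03 Ma: Oligocene (33.9–23.03), Eocene (56–33.9), Paleocene (66–56).

Oligocene, Eocene, Paleocene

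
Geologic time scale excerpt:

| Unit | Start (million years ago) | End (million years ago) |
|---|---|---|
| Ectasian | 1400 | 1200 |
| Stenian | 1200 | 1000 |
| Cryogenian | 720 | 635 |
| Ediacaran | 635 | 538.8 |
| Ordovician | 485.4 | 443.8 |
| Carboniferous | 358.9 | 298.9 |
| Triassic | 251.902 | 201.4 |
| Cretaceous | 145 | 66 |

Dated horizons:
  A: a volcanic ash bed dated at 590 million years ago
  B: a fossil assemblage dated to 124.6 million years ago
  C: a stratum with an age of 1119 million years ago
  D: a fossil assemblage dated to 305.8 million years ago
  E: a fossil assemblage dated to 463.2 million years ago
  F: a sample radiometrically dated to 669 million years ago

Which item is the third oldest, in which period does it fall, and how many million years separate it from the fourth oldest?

Larger Ma means older, so oldest first: C 1119 > F 669 > A 590 > E 463.2 > D 305.8 > B 124.6.
Counting 3 along gives A (590 Ma); the excerpt puts that inside the Ediacaran, 635–538.8 Ma.
Next in line is E (463.2 Ma), and 590 − 463.2 = 126.8 Myr.

A, in the Ediacaran; 126.8 million years to E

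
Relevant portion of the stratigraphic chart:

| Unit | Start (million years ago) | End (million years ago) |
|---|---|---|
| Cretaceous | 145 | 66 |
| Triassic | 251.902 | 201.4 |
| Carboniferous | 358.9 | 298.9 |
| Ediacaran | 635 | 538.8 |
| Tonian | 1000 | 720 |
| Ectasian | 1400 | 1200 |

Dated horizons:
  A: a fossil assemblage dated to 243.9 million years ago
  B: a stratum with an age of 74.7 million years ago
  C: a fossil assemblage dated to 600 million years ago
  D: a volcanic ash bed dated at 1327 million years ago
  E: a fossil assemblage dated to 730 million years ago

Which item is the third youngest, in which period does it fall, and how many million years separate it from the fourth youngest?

C, in the Ediacaran; 130 million years to E

Sorted youngest-first by Ma: B (74.7), A (243.9), C (600), E (730), D (1327).
The third youngest is C at 600 Ma, which lies in 635–538.8 Ma: the Ediacaran.
The fourth youngest is E at 730 Ma; separation = |600 − 730| = 130 Myr.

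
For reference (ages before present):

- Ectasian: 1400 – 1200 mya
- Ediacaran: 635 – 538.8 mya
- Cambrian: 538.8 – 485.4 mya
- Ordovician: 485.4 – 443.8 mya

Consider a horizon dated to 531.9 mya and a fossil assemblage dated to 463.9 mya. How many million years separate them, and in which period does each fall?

68 million years apart; the first in the Cambrian, the second in the Ordovician

Elapsed time: 531.9 − 463.9 = 68 Myr.
531.9 Ma lies within 538.8–485.4 Ma: Cambrian.
463.9 Ma lies within 485.4–443.8 Ma: Ordovician.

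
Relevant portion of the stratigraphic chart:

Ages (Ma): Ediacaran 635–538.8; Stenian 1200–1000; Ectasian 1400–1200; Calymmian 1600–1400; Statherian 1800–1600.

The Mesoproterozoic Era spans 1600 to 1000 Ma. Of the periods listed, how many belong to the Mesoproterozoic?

3

Periods inside 1600–1000 Ma: Calymmian, Ectasian, Stenian — 3 in total.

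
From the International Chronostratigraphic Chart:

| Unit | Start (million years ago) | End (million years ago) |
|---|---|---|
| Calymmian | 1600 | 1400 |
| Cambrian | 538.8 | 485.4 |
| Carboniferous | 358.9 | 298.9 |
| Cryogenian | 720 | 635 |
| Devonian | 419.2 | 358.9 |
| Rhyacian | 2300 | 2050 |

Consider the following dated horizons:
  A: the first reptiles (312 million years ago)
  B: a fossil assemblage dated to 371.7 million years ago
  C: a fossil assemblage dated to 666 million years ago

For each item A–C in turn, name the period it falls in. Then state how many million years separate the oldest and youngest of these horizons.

A — Carboniferous; B — Devonian; C — Cryogenian; span 354 million years

Match each age against the start–end ranges in the excerpt: A = 312 Ma → Carboniferous (358.9–298.9); B = 371.7 Ma → Devonian (419.2–358.9); C = 666 Ma → Cryogenian (720–635).
The largest age is 666 Ma and the smallest is 312 Ma; their difference is 354 Myr.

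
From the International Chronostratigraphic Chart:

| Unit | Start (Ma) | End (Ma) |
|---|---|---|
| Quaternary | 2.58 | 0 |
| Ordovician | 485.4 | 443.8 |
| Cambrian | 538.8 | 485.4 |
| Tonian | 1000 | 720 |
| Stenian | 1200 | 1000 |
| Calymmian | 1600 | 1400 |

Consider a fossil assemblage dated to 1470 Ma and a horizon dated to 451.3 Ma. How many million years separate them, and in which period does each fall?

Elapsed time: 1470 − 451.3 = 1018.7 Myr.
1470 Ma lies within 1600–1400 Ma: Calymmian.
451.3 Ma lies within 485.4–443.8 Ma: Ordovician.

1018.7 million years apart; the first in the Calymmian, the second in the Ordovician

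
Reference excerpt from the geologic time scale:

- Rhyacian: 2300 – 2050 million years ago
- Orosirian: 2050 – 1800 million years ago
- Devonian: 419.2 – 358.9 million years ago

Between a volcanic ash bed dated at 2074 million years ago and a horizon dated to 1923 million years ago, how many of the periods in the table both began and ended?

Checking each listed span, none has both start < 2074 Ma and end > 1923 Ma — every period straddles one of the two dates or lies outside them — so the count is 0.

0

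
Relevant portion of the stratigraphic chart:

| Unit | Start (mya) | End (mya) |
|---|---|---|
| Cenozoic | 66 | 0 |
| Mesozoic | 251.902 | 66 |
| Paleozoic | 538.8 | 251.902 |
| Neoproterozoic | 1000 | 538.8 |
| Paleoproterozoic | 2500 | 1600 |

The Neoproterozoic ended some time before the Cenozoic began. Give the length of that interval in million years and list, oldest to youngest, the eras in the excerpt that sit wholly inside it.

472.8 million years; Paleozoic, Mesozoic

The Neoproterozoic closes at 538.8 Ma and the Cenozoic opens at 66 Ma, so the interval is 538.8 − 66 = 472.8 Myr.
An era fits inside if it starts at or after 538.8 Ma and ends at or before 66 Ma; oldest first that gives Paleozoic, Mesozoic.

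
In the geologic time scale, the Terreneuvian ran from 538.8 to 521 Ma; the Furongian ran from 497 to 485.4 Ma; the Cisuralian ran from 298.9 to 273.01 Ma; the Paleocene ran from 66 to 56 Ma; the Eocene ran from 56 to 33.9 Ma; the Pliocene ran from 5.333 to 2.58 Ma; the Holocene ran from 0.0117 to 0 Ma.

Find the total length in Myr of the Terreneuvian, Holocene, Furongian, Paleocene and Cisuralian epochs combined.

65.3017 million years

Each duration: Terreneuvian = 17.8; Holocene = 0.0117; Furongian = 11.6; Paleocene = 10; Cisuralian = 25.89.
Sum: 17.8 + 0.0117 + 11.6 + 10 + 25.89 = 65.3017 Myr.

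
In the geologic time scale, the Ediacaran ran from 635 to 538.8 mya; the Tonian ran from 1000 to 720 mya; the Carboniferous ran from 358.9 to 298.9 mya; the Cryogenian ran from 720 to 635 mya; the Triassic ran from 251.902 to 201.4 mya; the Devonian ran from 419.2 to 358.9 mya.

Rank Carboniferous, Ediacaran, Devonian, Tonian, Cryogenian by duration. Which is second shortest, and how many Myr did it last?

Start − end for each: Carboniferous 358.9 − 298.9 = 60; Ediacaran 635 − 538.8 = 96.2; Devonian 419.2 − 358.9 = 60.3; Tonian 1000 − 720 = 280; Cryogenian 720 − 635 = 85.
Ranking these from shortest: Carboniferous < Devonian < Cryogenian < Ediacaran < Tonian.
Position 2 in that ranking is Devonian, which lasted 60.3 Myr.

Devonian, 60.3 million years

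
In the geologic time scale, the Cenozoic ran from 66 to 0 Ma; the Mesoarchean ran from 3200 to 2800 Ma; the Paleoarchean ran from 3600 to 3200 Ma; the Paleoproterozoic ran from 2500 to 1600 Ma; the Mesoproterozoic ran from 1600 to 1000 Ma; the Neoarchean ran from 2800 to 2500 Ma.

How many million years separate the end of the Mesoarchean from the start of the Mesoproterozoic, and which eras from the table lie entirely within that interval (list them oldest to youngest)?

1200 million years; Neoarchean, Paleoproterozoic

End of Mesoarchean = 2800 Ma; start of Mesoproterozoic = 1600 Ma.
Gap = 2800 − 1600 = 1200 Myr.
Eras wholly inside 2800–1600 Ma: Neoarchean (2800–2500), Paleoproterozoic (2500–1600).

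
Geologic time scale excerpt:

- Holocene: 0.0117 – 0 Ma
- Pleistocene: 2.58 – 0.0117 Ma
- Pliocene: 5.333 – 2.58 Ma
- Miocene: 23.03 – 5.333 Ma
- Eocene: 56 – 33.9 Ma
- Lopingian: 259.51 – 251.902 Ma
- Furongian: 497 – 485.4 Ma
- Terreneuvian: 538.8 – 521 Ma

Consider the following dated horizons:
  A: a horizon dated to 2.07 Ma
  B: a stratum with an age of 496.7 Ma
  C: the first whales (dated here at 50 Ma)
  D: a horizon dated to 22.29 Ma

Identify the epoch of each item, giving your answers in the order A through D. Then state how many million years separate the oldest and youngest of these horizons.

Match each age against the start–end ranges in the excerpt: A = 2.07 Ma → Pleistocene (2.58–0.0117); B = 496.7 Ma → Furongian (497–485.4); C = 50 Ma → Eocene (56–33.9); D = 22.29 Ma → Miocene (23.03–5.333).
The largest age is 496.7 Ma and the smallest is 2.07 Ma; their difference is 494.63 Myr.

A — Pleistocene; B — Furongian; C — Eocene; D — Miocene; span 494.63 million years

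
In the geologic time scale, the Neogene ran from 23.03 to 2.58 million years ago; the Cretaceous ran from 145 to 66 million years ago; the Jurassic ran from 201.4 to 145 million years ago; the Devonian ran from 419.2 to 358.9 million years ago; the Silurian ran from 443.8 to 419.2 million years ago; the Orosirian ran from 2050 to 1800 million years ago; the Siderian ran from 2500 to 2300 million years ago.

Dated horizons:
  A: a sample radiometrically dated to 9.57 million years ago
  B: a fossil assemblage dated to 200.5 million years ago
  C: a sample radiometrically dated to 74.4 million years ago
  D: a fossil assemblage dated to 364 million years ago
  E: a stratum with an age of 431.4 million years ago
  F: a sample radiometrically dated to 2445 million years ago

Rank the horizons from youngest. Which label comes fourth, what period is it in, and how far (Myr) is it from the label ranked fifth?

D, in the Devonian; 67.4 million years to E

Smaller Ma means younger, so youngest first: A 9.57 < C 74.4 < B 200.5 < D 364 < E 431.4 < F 2445.
Counting 4 along gives D (364 Ma); the excerpt puts that inside the Devonian, 419.2–358.9 Ma.
Next in line is E (431.4 Ma), and 431.4 − 364 = 67.4 Myr.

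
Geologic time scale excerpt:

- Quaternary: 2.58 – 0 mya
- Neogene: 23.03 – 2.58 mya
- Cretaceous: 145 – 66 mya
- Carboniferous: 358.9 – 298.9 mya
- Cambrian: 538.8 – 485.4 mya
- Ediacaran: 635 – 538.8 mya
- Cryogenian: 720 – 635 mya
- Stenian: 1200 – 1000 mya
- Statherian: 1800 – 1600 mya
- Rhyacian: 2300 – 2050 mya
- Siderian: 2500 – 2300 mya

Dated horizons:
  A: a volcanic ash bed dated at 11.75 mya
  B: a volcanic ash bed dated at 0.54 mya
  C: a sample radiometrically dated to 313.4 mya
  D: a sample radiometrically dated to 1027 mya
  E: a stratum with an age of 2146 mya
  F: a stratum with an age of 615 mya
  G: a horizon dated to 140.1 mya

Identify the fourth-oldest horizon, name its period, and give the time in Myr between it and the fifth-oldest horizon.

C, in the Carboniferous; 173.3 million years to G

Sorted oldest-first by Ma: E (2146), D (1027), F (615), C (313.4), G (140.1), A (11.75), B (0.54).
The fourth oldest is C at 313.4 Ma, which lies in 358.9–298.9 Ma: the Carboniferous.
The fifth oldest is G at 140.1 Ma; separation = |313.4 − 140.1| = 173.3 Myr.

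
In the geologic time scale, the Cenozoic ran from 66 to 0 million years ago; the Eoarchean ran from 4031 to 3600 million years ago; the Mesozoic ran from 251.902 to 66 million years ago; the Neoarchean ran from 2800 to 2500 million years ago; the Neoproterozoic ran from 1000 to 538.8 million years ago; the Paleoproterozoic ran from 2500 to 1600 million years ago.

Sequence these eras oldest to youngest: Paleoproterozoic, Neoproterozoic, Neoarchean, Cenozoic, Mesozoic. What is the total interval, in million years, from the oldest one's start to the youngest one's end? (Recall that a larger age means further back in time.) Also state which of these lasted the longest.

Neoarchean → Paleoproterozoic → Neoproterozoic → Mesozoic → Cenozoic; total span 2800 Myr; longest is Paleoproterozoic

Start ages (Ma): Neoarchean 2800, Paleoproterozoic 2500, Neoproterozoic 1000, Mesozoic 251.902, Cenozoic 66.
Ordered oldest to youngest: Neoarchean, Paleoproterozoic, Neoproterozoic, Mesozoic, Cenozoic.
Span = 2800 − 0 = 2800 Myr.
Durations: Neoarchean 300, Neoproterozoic 461.2, Paleoproterozoic 900, Cenozoic 66, Mesozoic 185.902 → longest is Paleoproterozoic (900 Myr).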